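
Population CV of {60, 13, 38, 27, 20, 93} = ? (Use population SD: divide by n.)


Mean = 41.8333
SD = 27.3582
CV = (27.3582/41.8333)*100 = 65.3981%

CV = 65.3981%


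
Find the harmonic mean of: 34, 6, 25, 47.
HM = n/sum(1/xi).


Sum of reciprocals = 1/34 + 1/6 + 1/25 + 1/47 = 0.257355
HM = 4/0.257355 = 15.5427

HM = 15.5427


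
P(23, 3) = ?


P(23,3) = 23!/20!
= 25852016738884976640000/2432902008176640000
= 10626

P(23,3) = 10626


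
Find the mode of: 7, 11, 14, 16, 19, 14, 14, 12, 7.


Frequencies: 7:2, 11:1, 12:1, 14:3, 16:1, 19:1
Max frequency = 3
Mode = 14

Mode = 14


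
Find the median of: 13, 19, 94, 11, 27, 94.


Sorted: 11, 13, 19, 27, 94, 94
n = 6 (even)
Middle values: 19 and 27
Median = (19+27)/2 = 23.0000

Median = 23.0000


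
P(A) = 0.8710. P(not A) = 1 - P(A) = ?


P(not A) = 1 - 0.8710 = 0.1290

P(not A) = 0.1290


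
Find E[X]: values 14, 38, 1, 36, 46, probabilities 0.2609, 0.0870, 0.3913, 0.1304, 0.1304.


E[X] = 14*0.2609 + 38*0.0870 + 1*0.3913 + 36*0.1304 + 46*0.1304
= 3.6526 + 3.3060 + 0.3913 + 4.6944 + 5.9984
= 18.0427

E[X] = 18.0427


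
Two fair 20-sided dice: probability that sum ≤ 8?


Total outcomes = 20×20 = 400
Favorable (sum ≤ 8): 28
P = 28/400 = 0.0700

P = 0.0700


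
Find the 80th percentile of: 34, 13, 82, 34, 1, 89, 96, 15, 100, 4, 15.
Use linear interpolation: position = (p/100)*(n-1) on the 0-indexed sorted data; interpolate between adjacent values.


Sorted: 1, 4, 13, 15, 15, 34, 34, 82, 89, 96, 100
n = 11
Index = 80/100 * 10 = 8.0000
Lower = data[8] = 89, Upper = data[9] = 96
P80 = 89 + 0*(7) = 89.0000

P80 = 89.0000


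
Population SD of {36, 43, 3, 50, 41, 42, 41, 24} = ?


Mean = 35.0000
Variance = 194.5000
SD = sqrt(194.5000) = 13.9463

SD = 13.9463


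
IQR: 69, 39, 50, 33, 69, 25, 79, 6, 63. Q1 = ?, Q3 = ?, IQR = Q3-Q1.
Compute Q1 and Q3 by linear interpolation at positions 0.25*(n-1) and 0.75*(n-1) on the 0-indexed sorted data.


Sorted: 6, 25, 33, 39, 50, 63, 69, 69, 79
Q1 (25th %ile) = 33.0000
Q3 (75th %ile) = 69.0000
IQR = 69.0000 - 33.0000 = 36.0000

IQR = 36.0000


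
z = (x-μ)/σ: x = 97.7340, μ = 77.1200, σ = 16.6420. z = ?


z = (97.7340 - 77.1200)/16.6420
= 20.6140/16.6420
= 1.2387

z = 1.2387


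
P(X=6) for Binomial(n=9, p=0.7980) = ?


C(9,6) = 84
p^6 = 0.258236
(1-p)^3 = 0.008242
P = 84 * 0.258236 * 0.008242 = 0.1788

P(X=6) = 0.1788


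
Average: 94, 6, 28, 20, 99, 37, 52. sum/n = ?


Sum = 94 + 6 + 28 + 20 + 99 + 37 + 52 = 336
n = 7
Mean = 336/7 = 48.0000

Mean = 48.0000


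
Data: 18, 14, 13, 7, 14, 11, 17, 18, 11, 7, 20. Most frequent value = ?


Frequencies: 7:2, 11:2, 13:1, 14:2, 17:1, 18:2, 20:1
Max frequency = 2
Mode = 7, 11, 14, 18

Mode = 7, 11, 14, 18


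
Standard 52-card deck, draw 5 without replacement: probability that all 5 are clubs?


P(all clubs) = (13/52) × (12/51) × (11/50) × (10/49) × (9/48)
= 0.0005

P = 0.0005


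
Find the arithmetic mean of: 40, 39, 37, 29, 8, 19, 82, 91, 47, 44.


Sum = 40 + 39 + 37 + 29 + 8 + 19 + 82 + 91 + 47 + 44 = 436
n = 10
Mean = 436/10 = 43.6000

Mean = 43.6000


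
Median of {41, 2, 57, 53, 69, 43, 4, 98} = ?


Sorted: 2, 4, 41, 43, 53, 57, 69, 98
n = 8 (even)
Middle values: 43 and 53
Median = (43+53)/2 = 48.0000

Median = 48.0000


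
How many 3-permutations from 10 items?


P(10,3) = 10!/7!
= 3628800/5040
= 720

P(10,3) = 720


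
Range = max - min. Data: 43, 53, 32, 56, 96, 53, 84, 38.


Max = 96, Min = 32
Range = 96 - 32 = 64

Range = 64


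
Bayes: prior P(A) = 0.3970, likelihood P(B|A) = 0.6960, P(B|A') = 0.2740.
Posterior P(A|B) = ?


P(B) = P(B|A)*P(A) + P(B|A')*P(A')
= 0.6960*0.3970 + 0.2740*0.6030
= 0.276312 + 0.165222 = 0.441534
P(A|B) = 0.276312/0.441534 = 0.6258

P(A|B) = 0.6258


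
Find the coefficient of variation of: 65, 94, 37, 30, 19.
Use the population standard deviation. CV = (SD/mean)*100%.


Mean = 49.0000
SD = 27.1514
CV = (27.1514/49.0000)*100 = 55.4111%

CV = 55.4111%


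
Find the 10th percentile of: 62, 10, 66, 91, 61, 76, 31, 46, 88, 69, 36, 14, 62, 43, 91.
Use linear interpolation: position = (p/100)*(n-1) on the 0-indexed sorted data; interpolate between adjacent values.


Sorted: 10, 14, 31, 36, 43, 46, 61, 62, 62, 66, 69, 76, 88, 91, 91
n = 15
Index = 10/100 * 14 = 1.4000
Lower = data[1] = 14, Upper = data[2] = 31
P10 = 14 + 0.4000*(17) = 20.8000

P10 = 20.8000


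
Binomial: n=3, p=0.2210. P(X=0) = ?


C(3,0) = 1
p^0 = 1.000000
(1-p)^3 = 0.472729
P = 1 * 1.000000 * 0.472729 = 0.4727

P(X=0) = 0.4727


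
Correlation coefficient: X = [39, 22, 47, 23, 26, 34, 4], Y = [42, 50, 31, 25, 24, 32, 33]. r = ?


Mean X = 27.8571, Mean Y = 33.8571
SD X = 12.866663, SD Y = 8.576189
Cov = 1.693878
r = 1.693878/(12.866663*8.576189) = 0.0154

r = 0.0154


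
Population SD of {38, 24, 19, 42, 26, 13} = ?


Mean = 27.0000
Variance = 102.6667
SD = sqrt(102.6667) = 10.1325

SD = 10.1325


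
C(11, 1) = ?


C(11,1) = 11!/(1! × 10!)
= 39916800/(1 × 3628800)
= 11

C(11,1) = 11


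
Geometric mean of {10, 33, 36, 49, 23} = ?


Product = 10 × 33 × 36 × 49 × 23 = 13388760
GM = 13388760^(1/5) = 26.6286

GM = 26.6286


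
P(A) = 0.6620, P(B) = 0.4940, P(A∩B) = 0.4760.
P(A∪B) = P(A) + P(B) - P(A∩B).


P(A∪B) = 0.6620 + 0.4940 - 0.4760
= 1.1560 - 0.4760
= 0.6800

P(A∪B) = 0.6800


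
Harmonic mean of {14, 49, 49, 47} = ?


Sum of reciprocals = 1/14 + 1/49 + 1/49 + 1/47 = 0.133521
HM = 4/0.133521 = 29.9577

HM = 29.9577


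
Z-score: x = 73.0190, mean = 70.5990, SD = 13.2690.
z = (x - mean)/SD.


z = (73.0190 - 70.5990)/13.2690
= 2.4200/13.2690
= 0.1824

z = 0.1824


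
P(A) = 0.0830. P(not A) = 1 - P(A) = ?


P(not A) = 1 - 0.0830 = 0.9170

P(not A) = 0.9170


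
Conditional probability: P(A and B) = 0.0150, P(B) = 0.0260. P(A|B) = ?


P(A|B) = 0.0150/0.0260 = 0.5769

P(A|B) = 0.5769


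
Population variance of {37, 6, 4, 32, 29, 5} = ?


Mean = 18.8333
Squared deviations: 330.0278, 164.6944, 220.0278, 173.3611, 103.3611, 191.3611
Sum = 1182.8333
Variance = 1182.8333/6 = 197.1389

Variance = 197.1389


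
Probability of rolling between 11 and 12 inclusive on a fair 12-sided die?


Favorable outcomes (11 ≤ roll ≤ 12): 2
Total outcomes = 12
P = 2/12 = 0.1667

P = 0.1667


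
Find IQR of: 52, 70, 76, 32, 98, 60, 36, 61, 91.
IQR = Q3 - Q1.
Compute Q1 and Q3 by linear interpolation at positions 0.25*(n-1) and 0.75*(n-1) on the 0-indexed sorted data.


Sorted: 32, 36, 52, 60, 61, 70, 76, 91, 98
Q1 (25th %ile) = 52.0000
Q3 (75th %ile) = 76.0000
IQR = 76.0000 - 52.0000 = 24.0000

IQR = 24.0000


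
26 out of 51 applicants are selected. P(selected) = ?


P = 26/51 = 0.5098

P = 0.5098


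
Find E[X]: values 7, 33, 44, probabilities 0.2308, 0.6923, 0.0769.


E[X] = 7*0.2308 + 33*0.6923 + 44*0.0769
= 1.6156 + 22.8459 + 3.3836
= 27.8451

E[X] = 27.8451


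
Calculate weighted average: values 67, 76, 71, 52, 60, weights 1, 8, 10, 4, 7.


Numerator = 67*1 + 76*8 + 71*10 + 52*4 + 60*7 = 2013
Denominator = 1 + 8 + 10 + 4 + 7 = 30
WM = 2013/30 = 67.1000

WM = 67.1000


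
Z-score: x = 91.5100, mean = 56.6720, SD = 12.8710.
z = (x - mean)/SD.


z = (91.5100 - 56.6720)/12.8710
= 34.8380/12.8710
= 2.7067

z = 2.7067


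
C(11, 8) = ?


C(11,8) = 11!/(8! × 3!)
= 39916800/(40320 × 6)
= 165

C(11,8) = 165


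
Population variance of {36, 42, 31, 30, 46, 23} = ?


Mean = 34.6667
Squared deviations: 1.7778, 53.7778, 13.4444, 21.7778, 128.4444, 136.1111
Sum = 355.3333
Variance = 355.3333/6 = 59.2222

Variance = 59.2222


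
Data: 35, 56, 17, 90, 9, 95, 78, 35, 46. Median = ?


Sorted: 9, 17, 35, 35, 46, 56, 78, 90, 95
n = 9 (odd)
Middle value = 46

Median = 46


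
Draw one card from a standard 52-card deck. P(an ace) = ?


4 aces in 52 cards
P = 4/52 = 0.0769

P = 0.0769


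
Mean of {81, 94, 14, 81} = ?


Sum = 81 + 94 + 14 + 81 = 270
n = 4
Mean = 270/4 = 67.5000

Mean = 67.5000


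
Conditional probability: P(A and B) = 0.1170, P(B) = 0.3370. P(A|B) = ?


P(A|B) = 0.1170/0.3370 = 0.3472

P(A|B) = 0.3472


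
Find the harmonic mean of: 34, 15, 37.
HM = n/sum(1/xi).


Sum of reciprocals = 1/34 + 1/15 + 1/37 = 0.123105
HM = 3/0.123105 = 24.3693

HM = 24.3693


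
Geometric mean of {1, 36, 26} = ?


Product = 1 × 36 × 26 = 936
GM = 936^(1/3) = 9.7819

GM = 9.7819


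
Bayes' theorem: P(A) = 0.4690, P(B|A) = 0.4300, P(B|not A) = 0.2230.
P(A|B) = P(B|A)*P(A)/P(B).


P(B) = P(B|A)*P(A) + P(B|A')*P(A')
= 0.4300*0.4690 + 0.2230*0.5310
= 0.201670 + 0.118413 = 0.320083
P(A|B) = 0.201670/0.320083 = 0.6301

P(A|B) = 0.6301


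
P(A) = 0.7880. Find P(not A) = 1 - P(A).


P(not A) = 1 - 0.7880 = 0.2120

P(not A) = 0.2120


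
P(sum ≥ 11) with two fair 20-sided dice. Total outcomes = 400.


Total outcomes = 20×20 = 400
Favorable (sum ≥ 11): 355
P = 355/400 = 0.8875

P = 0.8875


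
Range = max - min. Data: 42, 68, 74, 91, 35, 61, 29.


Max = 91, Min = 29
Range = 91 - 29 = 62

Range = 62


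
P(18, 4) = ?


P(18,4) = 18!/14!
= 6402373705728000/87178291200
= 73440

P(18,4) = 73440


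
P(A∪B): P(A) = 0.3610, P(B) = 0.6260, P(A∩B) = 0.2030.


P(A∪B) = 0.3610 + 0.6260 - 0.2030
= 0.9870 - 0.2030
= 0.7840

P(A∪B) = 0.7840


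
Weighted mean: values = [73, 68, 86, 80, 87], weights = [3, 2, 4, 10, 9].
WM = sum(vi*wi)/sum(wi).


Numerator = 73*3 + 68*2 + 86*4 + 80*10 + 87*9 = 2282
Denominator = 3 + 2 + 4 + 10 + 9 = 28
WM = 2282/28 = 81.5000

WM = 81.5000


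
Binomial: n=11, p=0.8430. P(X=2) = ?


C(11,2) = 55
p^2 = 0.710649
(1-p)^9 = 5.795580e-08
P = 55 * 0.710649 * 5.795580e-08 = 2.2652e-06

P(X=2) = 2.2652e-06


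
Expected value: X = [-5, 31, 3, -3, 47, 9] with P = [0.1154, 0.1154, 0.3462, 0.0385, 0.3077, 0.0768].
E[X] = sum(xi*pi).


E[X] = -5*0.1154 + 31*0.1154 + 3*0.3462 - 3*0.0385 + 47*0.3077 + 9*0.0768
= -0.5770 + 3.5774 + 1.0386 - 0.1155 + 14.4619 + 0.6912
= 19.0766

E[X] = 19.0766


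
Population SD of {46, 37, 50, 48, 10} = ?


Mean = 38.2000
Variance = 218.5600
SD = sqrt(218.5600) = 14.7838

SD = 14.7838


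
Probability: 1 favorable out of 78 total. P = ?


P = 1/78 = 0.0128

P = 0.0128


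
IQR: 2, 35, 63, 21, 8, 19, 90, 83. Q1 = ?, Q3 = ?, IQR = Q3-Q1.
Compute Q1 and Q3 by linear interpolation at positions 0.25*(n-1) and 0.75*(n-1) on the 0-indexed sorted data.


Sorted: 2, 8, 19, 21, 35, 63, 83, 90
Q1 (25th %ile) = 16.2500
Q3 (75th %ile) = 68.0000
IQR = 68.0000 - 16.2500 = 51.7500

IQR = 51.7500


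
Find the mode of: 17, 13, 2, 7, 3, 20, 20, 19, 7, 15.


Frequencies: 2:1, 3:1, 7:2, 13:1, 15:1, 17:1, 19:1, 20:2
Max frequency = 2
Mode = 7, 20

Mode = 7, 20


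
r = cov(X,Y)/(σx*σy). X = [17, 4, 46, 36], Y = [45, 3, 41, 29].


Mean X = 25.7500, Mean Y = 29.5000
SD X = 16.315254, SD Y = 16.393596
Cov = 167.125000
r = 167.125000/(16.315254*16.393596) = 0.6248

r = 0.6248


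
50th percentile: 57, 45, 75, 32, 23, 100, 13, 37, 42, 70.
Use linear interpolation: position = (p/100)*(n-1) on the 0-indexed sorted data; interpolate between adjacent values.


Sorted: 13, 23, 32, 37, 42, 45, 57, 70, 75, 100
n = 10
Index = 50/100 * 9 = 4.5000
Lower = data[4] = 42, Upper = data[5] = 45
P50 = 42 + 0.5000*(3) = 43.5000

P50 = 43.5000


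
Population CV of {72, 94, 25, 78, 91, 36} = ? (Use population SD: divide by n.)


Mean = 66.0000
SD = 26.3629
CV = (26.3629/66.0000)*100 = 39.9437%

CV = 39.9437%


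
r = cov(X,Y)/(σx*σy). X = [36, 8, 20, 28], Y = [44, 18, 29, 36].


Mean X = 23.0000, Mean Y = 31.7500
SD X = 10.344080, SD Y = 9.549215
Cov = 98.750000
r = 98.750000/(10.344080*9.549215) = 0.9997

r = 0.9997


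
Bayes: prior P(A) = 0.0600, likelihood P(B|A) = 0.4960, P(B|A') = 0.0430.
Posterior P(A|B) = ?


P(B) = P(B|A)*P(A) + P(B|A')*P(A')
= 0.4960*0.0600 + 0.0430*0.9400
= 0.029760 + 0.040420 = 0.070180
P(A|B) = 0.029760/0.070180 = 0.4241

P(A|B) = 0.4241


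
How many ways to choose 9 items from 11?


C(11,9) = 11!/(9! × 2!)
= 39916800/(362880 × 2)
= 55

C(11,9) = 55


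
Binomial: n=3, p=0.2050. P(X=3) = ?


C(3,3) = 1
p^3 = 0.008615
(1-p)^0 = 1.000000
P = 1 * 0.008615 * 1.000000 = 0.0086

P(X=3) = 0.0086


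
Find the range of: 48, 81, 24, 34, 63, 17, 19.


Max = 81, Min = 17
Range = 81 - 17 = 64

Range = 64


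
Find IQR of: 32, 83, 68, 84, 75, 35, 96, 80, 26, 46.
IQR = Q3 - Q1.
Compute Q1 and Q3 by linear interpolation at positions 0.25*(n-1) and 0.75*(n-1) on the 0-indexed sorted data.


Sorted: 26, 32, 35, 46, 68, 75, 80, 83, 84, 96
Q1 (25th %ile) = 37.7500
Q3 (75th %ile) = 82.2500
IQR = 82.2500 - 37.7500 = 44.5000

IQR = 44.5000


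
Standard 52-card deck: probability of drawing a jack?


4 jacks in 52 cards
P = 4/52 = 0.0769

P = 0.0769


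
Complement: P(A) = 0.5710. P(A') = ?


P(not A) = 1 - 0.5710 = 0.4290

P(not A) = 0.4290


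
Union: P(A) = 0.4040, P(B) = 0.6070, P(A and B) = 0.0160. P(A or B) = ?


P(A∪B) = 0.4040 + 0.6070 - 0.0160
= 1.0110 - 0.0160
= 0.9950

P(A∪B) = 0.9950


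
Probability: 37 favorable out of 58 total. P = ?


P = 37/58 = 0.6379

P = 0.6379


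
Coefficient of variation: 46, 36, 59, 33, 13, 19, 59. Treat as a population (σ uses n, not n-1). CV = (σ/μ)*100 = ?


Mean = 37.8571
SD = 16.7369
CV = (16.7369/37.8571)*100 = 44.2106%

CV = 44.2106%


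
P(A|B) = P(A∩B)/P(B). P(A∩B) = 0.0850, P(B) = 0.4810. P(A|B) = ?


P(A|B) = 0.0850/0.4810 = 0.1767

P(A|B) = 0.1767


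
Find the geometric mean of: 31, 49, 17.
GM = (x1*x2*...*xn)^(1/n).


Product = 31 × 49 × 17 = 25823
GM = 25823^(1/3) = 29.5576

GM = 29.5576


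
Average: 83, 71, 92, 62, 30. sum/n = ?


Sum = 83 + 71 + 92 + 62 + 30 = 338
n = 5
Mean = 338/5 = 67.6000

Mean = 67.6000


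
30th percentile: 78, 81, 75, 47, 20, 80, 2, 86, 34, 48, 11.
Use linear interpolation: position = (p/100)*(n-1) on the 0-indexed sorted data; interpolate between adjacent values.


Sorted: 2, 11, 20, 34, 47, 48, 75, 78, 80, 81, 86
n = 11
Index = 30/100 * 10 = 3.0000
Lower = data[3] = 34, Upper = data[4] = 47
P30 = 34 + 0*(13) = 34.0000

P30 = 34.0000


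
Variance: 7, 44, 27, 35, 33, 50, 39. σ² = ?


Mean = 33.5714
Squared deviations: 706.0408, 108.7551, 43.1837, 2.0408, 0.3265, 269.8980, 29.4694
Sum = 1159.7143
Variance = 1159.7143/7 = 165.6735

Variance = 165.6735


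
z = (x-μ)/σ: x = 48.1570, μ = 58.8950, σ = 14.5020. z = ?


z = (48.1570 - 58.8950)/14.5020
= -10.7380/14.5020
= -0.7404

z = -0.7404


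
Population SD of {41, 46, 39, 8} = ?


Mean = 33.5000
Variance = 223.2500
SD = sqrt(223.2500) = 14.9416

SD = 14.9416


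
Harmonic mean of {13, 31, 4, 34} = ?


Sum of reciprocals = 1/13 + 1/31 + 1/4 + 1/34 = 0.388593
HM = 4/0.388593 = 10.2935

HM = 10.2935


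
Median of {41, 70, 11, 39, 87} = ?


Sorted: 11, 39, 41, 70, 87
n = 5 (odd)
Middle value = 41

Median = 41


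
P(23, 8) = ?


P(23,8) = 23!/15!
= 25852016738884976640000/1307674368000
= 19769460480

P(23,8) = 19769460480


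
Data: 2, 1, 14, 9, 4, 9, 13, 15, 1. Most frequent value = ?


Frequencies: 1:2, 2:1, 4:1, 9:2, 13:1, 14:1, 15:1
Max frequency = 2
Mode = 1, 9

Mode = 1, 9


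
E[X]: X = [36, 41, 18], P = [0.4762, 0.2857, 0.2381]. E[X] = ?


E[X] = 36*0.4762 + 41*0.2857 + 18*0.2381
= 17.1432 + 11.7137 + 4.2858
= 33.1427

E[X] = 33.1427


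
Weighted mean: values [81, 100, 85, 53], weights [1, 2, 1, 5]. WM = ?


Numerator = 81*1 + 100*2 + 85*1 + 53*5 = 631
Denominator = 1 + 2 + 1 + 5 = 9
WM = 631/9 = 70.1111

WM = 70.1111


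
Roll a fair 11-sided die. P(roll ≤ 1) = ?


Favorable outcomes (roll ≤ 1): 1
Total outcomes = 11
P = 1/11 = 0.0909

P = 0.0909


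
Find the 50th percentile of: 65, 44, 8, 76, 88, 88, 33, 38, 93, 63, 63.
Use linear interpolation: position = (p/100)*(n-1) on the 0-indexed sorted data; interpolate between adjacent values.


Sorted: 8, 33, 38, 44, 63, 63, 65, 76, 88, 88, 93
n = 11
Index = 50/100 * 10 = 5.0000
Lower = data[5] = 63, Upper = data[6] = 65
P50 = 63 + 0*(2) = 63.0000

P50 = 63.0000


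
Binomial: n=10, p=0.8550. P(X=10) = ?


C(10,10) = 1
p^10 = 0.208767
(1-p)^0 = 1.000000
P = 1 * 0.208767 * 1.000000 = 0.2088

P(X=10) = 0.2088


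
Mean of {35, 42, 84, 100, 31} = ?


Sum = 35 + 42 + 84 + 100 + 31 = 292
n = 5
Mean = 292/5 = 58.4000

Mean = 58.4000


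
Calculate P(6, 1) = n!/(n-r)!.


P(6,1) = 6!/5!
= 720/120
= 6

P(6,1) = 6


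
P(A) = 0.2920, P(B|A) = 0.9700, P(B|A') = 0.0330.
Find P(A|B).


P(B) = P(B|A)*P(A) + P(B|A')*P(A')
= 0.9700*0.2920 + 0.0330*0.7080
= 0.283240 + 0.023364 = 0.306604
P(A|B) = 0.283240/0.306604 = 0.9238

P(A|B) = 0.9238


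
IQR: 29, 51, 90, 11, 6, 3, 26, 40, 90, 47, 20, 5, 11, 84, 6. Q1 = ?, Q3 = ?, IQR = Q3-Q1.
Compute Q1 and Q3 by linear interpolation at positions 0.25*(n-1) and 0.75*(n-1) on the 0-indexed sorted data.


Sorted: 3, 5, 6, 6, 11, 11, 20, 26, 29, 40, 47, 51, 84, 90, 90
Q1 (25th %ile) = 8.5000
Q3 (75th %ile) = 49.0000
IQR = 49.0000 - 8.5000 = 40.5000

IQR = 40.5000


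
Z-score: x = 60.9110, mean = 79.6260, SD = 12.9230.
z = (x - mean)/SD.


z = (60.9110 - 79.6260)/12.9230
= -18.7150/12.9230
= -1.4482

z = -1.4482


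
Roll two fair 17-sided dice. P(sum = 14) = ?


Total outcomes = 17×17 = 289
Favorable (sum = 14): 13
P = 13/289 = 0.0450

P = 0.0450


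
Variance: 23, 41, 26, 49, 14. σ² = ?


Mean = 30.6000
Squared deviations: 57.7600, 108.1600, 21.1600, 338.5600, 275.5600
Sum = 801.2000
Variance = 801.2000/5 = 160.2400

Variance = 160.2400


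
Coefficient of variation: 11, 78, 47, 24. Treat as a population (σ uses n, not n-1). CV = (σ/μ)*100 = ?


Mean = 40.0000
SD = 25.4460
CV = (25.4460/40.0000)*100 = 63.6151%

CV = 63.6151%


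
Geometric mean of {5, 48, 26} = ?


Product = 5 × 48 × 26 = 6240
GM = 6240^(1/3) = 18.4103

GM = 18.4103


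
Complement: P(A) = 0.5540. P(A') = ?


P(not A) = 1 - 0.5540 = 0.4460

P(not A) = 0.4460


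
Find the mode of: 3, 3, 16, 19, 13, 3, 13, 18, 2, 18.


Frequencies: 2:1, 3:3, 13:2, 16:1, 18:2, 19:1
Max frequency = 3
Mode = 3

Mode = 3


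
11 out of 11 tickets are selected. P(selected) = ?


P = 11/11 = 1.0000

P = 1.0000


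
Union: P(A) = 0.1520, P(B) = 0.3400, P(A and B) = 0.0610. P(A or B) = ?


P(A∪B) = 0.1520 + 0.3400 - 0.0610
= 0.4920 - 0.0610
= 0.4310

P(A∪B) = 0.4310


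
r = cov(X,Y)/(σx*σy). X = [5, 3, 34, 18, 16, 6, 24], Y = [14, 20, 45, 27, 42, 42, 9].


Mean X = 15.1429, Mean Y = 28.4286
SD X = 10.534685, SD Y = 13.636685
Cov = 38.938776
r = 38.938776/(10.534685*13.636685) = 0.2711

r = 0.2711


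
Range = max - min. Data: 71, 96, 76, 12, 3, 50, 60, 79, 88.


Max = 96, Min = 3
Range = 96 - 3 = 93

Range = 93


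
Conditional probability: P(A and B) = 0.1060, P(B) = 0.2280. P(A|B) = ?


P(A|B) = 0.1060/0.2280 = 0.4649

P(A|B) = 0.4649


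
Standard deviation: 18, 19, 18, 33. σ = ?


Mean = 22.0000
Variance = 40.5000
SD = sqrt(40.5000) = 6.3640

SD = 6.3640


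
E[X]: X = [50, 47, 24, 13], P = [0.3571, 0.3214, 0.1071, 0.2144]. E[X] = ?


E[X] = 50*0.3571 + 47*0.3214 + 24*0.1071 + 13*0.2144
= 17.8550 + 15.1058 + 2.5704 + 2.7872
= 38.3184

E[X] = 38.3184


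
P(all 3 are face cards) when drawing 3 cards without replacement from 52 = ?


P(all face cards) = (12/52) × (11/51) × (10/50)
= 0.0100

P = 0.0100


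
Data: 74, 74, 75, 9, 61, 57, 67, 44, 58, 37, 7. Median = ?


Sorted: 7, 9, 37, 44, 57, 58, 61, 67, 74, 74, 75
n = 11 (odd)
Middle value = 58

Median = 58


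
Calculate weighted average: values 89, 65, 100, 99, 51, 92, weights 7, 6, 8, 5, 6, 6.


Numerator = 89*7 + 65*6 + 100*8 + 99*5 + 51*6 + 92*6 = 3166
Denominator = 7 + 6 + 8 + 5 + 6 + 6 = 38
WM = 3166/38 = 83.3158

WM = 83.3158


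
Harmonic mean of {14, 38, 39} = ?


Sum of reciprocals = 1/14 + 1/38 + 1/39 = 0.123385
HM = 3/0.123385 = 24.3141

HM = 24.3141


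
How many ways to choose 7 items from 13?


C(13,7) = 13!/(7! × 6!)
= 6227020800/(5040 × 720)
= 1716

C(13,7) = 1716


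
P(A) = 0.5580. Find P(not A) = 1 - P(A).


P(not A) = 1 - 0.5580 = 0.4420

P(not A) = 0.4420


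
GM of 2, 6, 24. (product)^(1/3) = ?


Product = 2 × 6 × 24 = 288
GM = 288^(1/3) = 6.6039

GM = 6.6039


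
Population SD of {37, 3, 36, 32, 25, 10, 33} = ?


Mean = 25.1429
Variance = 155.2653
SD = sqrt(155.2653) = 12.4605

SD = 12.4605


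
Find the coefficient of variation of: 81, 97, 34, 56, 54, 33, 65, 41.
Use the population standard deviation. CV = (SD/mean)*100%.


Mean = 57.6250
SD = 21.2364
CV = (21.2364/57.6250)*100 = 36.8527%

CV = 36.8527%


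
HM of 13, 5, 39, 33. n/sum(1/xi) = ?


Sum of reciprocals = 1/13 + 1/5 + 1/39 + 1/33 = 0.332867
HM = 4/0.332867 = 12.0168

HM = 12.0168


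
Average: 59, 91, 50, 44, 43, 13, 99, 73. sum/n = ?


Sum = 59 + 91 + 50 + 44 + 43 + 13 + 99 + 73 = 472
n = 8
Mean = 472/8 = 59.0000

Mean = 59.0000


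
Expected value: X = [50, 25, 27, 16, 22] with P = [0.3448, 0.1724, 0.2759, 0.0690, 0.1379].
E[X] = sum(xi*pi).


E[X] = 50*0.3448 + 25*0.1724 + 27*0.2759 + 16*0.0690 + 22*0.1379
= 17.2400 + 4.3100 + 7.4493 + 1.1040 + 3.0338
= 33.1371

E[X] = 33.1371


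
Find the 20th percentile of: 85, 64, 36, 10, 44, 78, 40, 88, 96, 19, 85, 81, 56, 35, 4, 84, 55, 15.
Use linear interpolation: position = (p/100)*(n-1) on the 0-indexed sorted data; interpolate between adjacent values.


Sorted: 4, 10, 15, 19, 35, 36, 40, 44, 55, 56, 64, 78, 81, 84, 85, 85, 88, 96
n = 18
Index = 20/100 * 17 = 3.4000
Lower = data[3] = 19, Upper = data[4] = 35
P20 = 19 + 0.4000*(16) = 25.4000

P20 = 25.4000


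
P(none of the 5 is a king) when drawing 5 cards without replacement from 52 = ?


P(no kings) = (48/52) × (47/51) × (46/50) × (45/49) × (44/48)
= 0.6588

P = 0.6588


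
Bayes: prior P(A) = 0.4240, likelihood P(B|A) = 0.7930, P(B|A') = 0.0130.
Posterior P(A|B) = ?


P(B) = P(B|A)*P(A) + P(B|A')*P(A')
= 0.7930*0.4240 + 0.0130*0.5760
= 0.336232 + 0.007488 = 0.343720
P(A|B) = 0.336232/0.343720 = 0.9782

P(A|B) = 0.9782


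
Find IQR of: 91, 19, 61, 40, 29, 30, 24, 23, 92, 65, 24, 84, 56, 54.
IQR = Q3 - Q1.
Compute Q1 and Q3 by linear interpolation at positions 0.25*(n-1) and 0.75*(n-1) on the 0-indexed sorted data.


Sorted: 19, 23, 24, 24, 29, 30, 40, 54, 56, 61, 65, 84, 91, 92
Q1 (25th %ile) = 25.2500
Q3 (75th %ile) = 64.0000
IQR = 64.0000 - 25.2500 = 38.7500

IQR = 38.7500


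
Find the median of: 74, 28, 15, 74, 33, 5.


Sorted: 5, 15, 28, 33, 74, 74
n = 6 (even)
Middle values: 28 and 33
Median = (28+33)/2 = 30.5000

Median = 30.5000


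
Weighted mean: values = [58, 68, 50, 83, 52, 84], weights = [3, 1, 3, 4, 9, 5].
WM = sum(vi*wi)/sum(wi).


Numerator = 58*3 + 68*1 + 50*3 + 83*4 + 52*9 + 84*5 = 1612
Denominator = 3 + 1 + 3 + 4 + 9 + 5 = 25
WM = 1612/25 = 64.4800

WM = 64.4800


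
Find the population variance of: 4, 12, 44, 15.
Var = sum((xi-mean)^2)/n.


Mean = 18.7500
Squared deviations: 217.5625, 45.5625, 637.5625, 14.0625
Sum = 914.7500
Variance = 914.7500/4 = 228.6875

Variance = 228.6875


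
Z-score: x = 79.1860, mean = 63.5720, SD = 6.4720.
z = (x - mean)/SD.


z = (79.1860 - 63.5720)/6.4720
= 15.6140/6.4720
= 2.4125

z = 2.4125


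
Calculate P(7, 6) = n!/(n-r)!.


P(7,6) = 7!/1!
= 5040/1
= 5040

P(7,6) = 5040


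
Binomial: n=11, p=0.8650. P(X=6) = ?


C(11,6) = 462
p^6 = 0.418887
(1-p)^5 = 4.484033e-05
P = 462 * 0.418887 * 4.484033e-05 = 0.0087

P(X=6) = 0.0087


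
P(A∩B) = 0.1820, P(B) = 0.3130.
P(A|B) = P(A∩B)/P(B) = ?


P(A|B) = 0.1820/0.3130 = 0.5815

P(A|B) = 0.5815


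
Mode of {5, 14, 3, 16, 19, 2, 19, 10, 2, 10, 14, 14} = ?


Frequencies: 2:2, 3:1, 5:1, 10:2, 14:3, 16:1, 19:2
Max frequency = 3
Mode = 14

Mode = 14


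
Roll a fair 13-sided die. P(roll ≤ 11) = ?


Favorable outcomes (roll ≤ 11): 11
Total outcomes = 13
P = 11/13 = 0.8462

P = 0.8462


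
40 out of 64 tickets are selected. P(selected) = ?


P = 40/64 = 0.6250

P = 0.6250


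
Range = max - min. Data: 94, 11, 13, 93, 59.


Max = 94, Min = 11
Range = 94 - 11 = 83

Range = 83


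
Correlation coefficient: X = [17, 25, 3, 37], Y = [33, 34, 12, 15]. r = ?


Mean X = 20.5000, Mean Y = 23.5000
SD X = 12.359207, SD Y = 10.062306
Cov = 18.750000
r = 18.750000/(12.359207*10.062306) = 0.1508

r = 0.1508


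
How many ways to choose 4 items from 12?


C(12,4) = 12!/(4! × 8!)
= 479001600/(24 × 40320)
= 495

C(12,4) = 495


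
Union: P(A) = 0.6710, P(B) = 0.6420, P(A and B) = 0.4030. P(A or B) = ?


P(A∪B) = 0.6710 + 0.6420 - 0.4030
= 1.3130 - 0.4030
= 0.9100

P(A∪B) = 0.9100


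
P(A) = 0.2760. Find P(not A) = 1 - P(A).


P(not A) = 1 - 0.2760 = 0.7240

P(not A) = 0.7240


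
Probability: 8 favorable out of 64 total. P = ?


P = 8/64 = 0.1250

P = 0.1250


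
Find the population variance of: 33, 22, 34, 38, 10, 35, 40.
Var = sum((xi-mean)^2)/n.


Mean = 30.2857
Squared deviations: 7.3673, 68.6531, 13.7959, 59.5102, 411.5102, 22.2245, 94.3673
Sum = 677.4286
Variance = 677.4286/7 = 96.7755

Variance = 96.7755


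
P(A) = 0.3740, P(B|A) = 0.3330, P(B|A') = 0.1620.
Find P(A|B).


P(B) = P(B|A)*P(A) + P(B|A')*P(A')
= 0.3330*0.3740 + 0.1620*0.6260
= 0.124542 + 0.101412 = 0.225954
P(A|B) = 0.124542/0.225954 = 0.5512

P(A|B) = 0.5512


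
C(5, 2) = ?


C(5,2) = 5!/(2! × 3!)
= 120/(2 × 6)
= 10

C(5,2) = 10


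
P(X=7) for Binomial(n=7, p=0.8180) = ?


C(7,7) = 1
p^7 = 0.245060
(1-p)^0 = 1.000000
P = 1 * 0.245060 * 1.000000 = 0.2451

P(X=7) = 0.2451


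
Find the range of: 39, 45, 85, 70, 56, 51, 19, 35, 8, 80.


Max = 85, Min = 8
Range = 85 - 8 = 77

Range = 77


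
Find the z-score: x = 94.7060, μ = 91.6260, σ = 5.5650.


z = (94.7060 - 91.6260)/5.5650
= 3.0800/5.5650
= 0.5535

z = 0.5535


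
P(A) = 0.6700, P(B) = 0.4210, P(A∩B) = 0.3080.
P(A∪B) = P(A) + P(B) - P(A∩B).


P(A∪B) = 0.6700 + 0.4210 - 0.3080
= 1.0910 - 0.3080
= 0.7830

P(A∪B) = 0.7830


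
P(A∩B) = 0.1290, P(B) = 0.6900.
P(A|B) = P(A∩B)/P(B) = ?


P(A|B) = 0.1290/0.6900 = 0.1870

P(A|B) = 0.1870


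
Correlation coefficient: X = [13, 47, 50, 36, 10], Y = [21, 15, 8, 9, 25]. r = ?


Mean X = 31.2000, Mean Y = 15.6000
SD X = 16.773789, SD Y = 6.621178
Cov = -96.320000
r = -96.320000/(16.773789*6.621178) = -0.8673

r = -0.8673


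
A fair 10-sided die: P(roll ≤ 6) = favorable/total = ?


Favorable outcomes (roll ≤ 6): 6
Total outcomes = 10
P = 6/10 = 0.6000

P = 0.6000


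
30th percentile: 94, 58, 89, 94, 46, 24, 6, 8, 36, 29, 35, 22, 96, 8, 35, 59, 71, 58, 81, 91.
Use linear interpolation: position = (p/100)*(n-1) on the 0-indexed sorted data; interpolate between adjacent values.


Sorted: 6, 8, 8, 22, 24, 29, 35, 35, 36, 46, 58, 58, 59, 71, 81, 89, 91, 94, 94, 96
n = 20
Index = 30/100 * 19 = 5.7000
Lower = data[5] = 29, Upper = data[6] = 35
P30 = 29 + 0.7000*(6) = 33.2000

P30 = 33.2000


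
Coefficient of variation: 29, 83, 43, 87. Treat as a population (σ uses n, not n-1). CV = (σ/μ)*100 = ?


Mean = 60.5000
SD = 25.0350
CV = (25.0350/60.5000)*100 = 41.3801%

CV = 41.3801%


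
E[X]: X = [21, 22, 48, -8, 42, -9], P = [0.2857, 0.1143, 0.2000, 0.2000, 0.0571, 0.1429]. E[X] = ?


E[X] = 21*0.2857 + 22*0.1143 + 48*0.2000 - 8*0.2000 + 42*0.0571 - 9*0.1429
= 5.9997 + 2.5146 + 9.6000 - 1.6000 + 2.3982 - 1.2861
= 17.6264

E[X] = 17.6264


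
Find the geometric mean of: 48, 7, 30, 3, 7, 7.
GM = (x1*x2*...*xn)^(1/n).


Product = 48 × 7 × 30 × 3 × 7 × 7 = 1481760
GM = 1481760^(1/6) = 10.6773

GM = 10.6773


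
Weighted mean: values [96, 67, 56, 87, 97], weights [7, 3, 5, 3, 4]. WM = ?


Numerator = 96*7 + 67*3 + 56*5 + 87*3 + 97*4 = 1802
Denominator = 7 + 3 + 5 + 3 + 4 = 22
WM = 1802/22 = 81.9091

WM = 81.9091


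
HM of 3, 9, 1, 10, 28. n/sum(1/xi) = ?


Sum of reciprocals = 1/3 + 1/9 + 1/1 + 1/10 + 1/28 = 1.580159
HM = 5/1.580159 = 3.1642

HM = 3.1642


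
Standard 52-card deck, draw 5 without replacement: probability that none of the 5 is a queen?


P(no queens) = (48/52) × (47/51) × (46/50) × (45/49) × (44/48)
= 0.6588

P = 0.6588


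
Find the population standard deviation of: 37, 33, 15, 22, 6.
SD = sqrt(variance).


Mean = 22.6000
Variance = 129.8400
SD = sqrt(129.8400) = 11.3947

SD = 11.3947


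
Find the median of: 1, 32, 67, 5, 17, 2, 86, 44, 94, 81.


Sorted: 1, 2, 5, 17, 32, 44, 67, 81, 86, 94
n = 10 (even)
Middle values: 32 and 44
Median = (32+44)/2 = 38.0000

Median = 38.0000


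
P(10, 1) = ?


P(10,1) = 10!/9!
= 3628800/362880
= 10

P(10,1) = 10


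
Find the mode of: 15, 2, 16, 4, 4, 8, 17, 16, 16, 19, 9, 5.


Frequencies: 2:1, 4:2, 5:1, 8:1, 9:1, 15:1, 16:3, 17:1, 19:1
Max frequency = 3
Mode = 16

Mode = 16


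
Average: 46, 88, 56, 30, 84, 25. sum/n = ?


Sum = 46 + 88 + 56 + 30 + 84 + 25 = 329
n = 6
Mean = 329/6 = 54.8333

Mean = 54.8333


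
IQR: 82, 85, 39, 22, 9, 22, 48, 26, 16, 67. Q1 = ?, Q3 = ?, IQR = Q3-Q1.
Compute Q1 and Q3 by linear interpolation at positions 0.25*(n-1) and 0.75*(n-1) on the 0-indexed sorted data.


Sorted: 9, 16, 22, 22, 26, 39, 48, 67, 82, 85
Q1 (25th %ile) = 22.0000
Q3 (75th %ile) = 62.2500
IQR = 62.2500 - 22.0000 = 40.2500

IQR = 40.2500


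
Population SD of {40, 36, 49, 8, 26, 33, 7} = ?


Mean = 28.4286
Variance = 216.8163
SD = sqrt(216.8163) = 14.7247

SD = 14.7247


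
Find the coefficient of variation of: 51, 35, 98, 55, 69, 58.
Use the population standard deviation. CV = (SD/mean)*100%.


Mean = 61.0000
SD = 19.3821
CV = (19.3821/61.0000)*100 = 31.7740%

CV = 31.7740%


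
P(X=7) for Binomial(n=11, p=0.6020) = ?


C(11,7) = 330
p^7 = 0.028653
(1-p)^4 = 0.025092
P = 330 * 0.028653 * 0.025092 = 0.2373

P(X=7) = 0.2373


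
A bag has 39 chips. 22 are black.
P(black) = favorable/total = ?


P = 22/39 = 0.5641

P = 0.5641


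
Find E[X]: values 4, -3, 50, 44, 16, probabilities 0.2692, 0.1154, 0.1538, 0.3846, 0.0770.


E[X] = 4*0.2692 - 3*0.1154 + 50*0.1538 + 44*0.3846 + 16*0.0770
= 1.0768 - 0.3462 + 7.6900 + 16.9224 + 1.2320
= 26.5750

E[X] = 26.5750


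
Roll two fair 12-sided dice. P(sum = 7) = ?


Total outcomes = 12×12 = 144
Favorable (sum = 7): 6
P = 6/144 = 0.0417

P = 0.0417


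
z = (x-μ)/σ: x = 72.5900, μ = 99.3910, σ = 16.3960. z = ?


z = (72.5900 - 99.3910)/16.3960
= -26.8010/16.3960
= -1.6346

z = -1.6346


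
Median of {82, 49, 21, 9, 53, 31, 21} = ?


Sorted: 9, 21, 21, 31, 49, 53, 82
n = 7 (odd)
Middle value = 31

Median = 31


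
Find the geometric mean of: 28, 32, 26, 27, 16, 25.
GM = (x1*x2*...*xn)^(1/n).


Product = 28 × 32 × 26 × 27 × 16 × 25 = 251596800
GM = 251596800^(1/6) = 25.1257

GM = 25.1257


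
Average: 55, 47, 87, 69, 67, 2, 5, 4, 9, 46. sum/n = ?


Sum = 55 + 47 + 87 + 69 + 67 + 2 + 5 + 4 + 9 + 46 = 391
n = 10
Mean = 391/10 = 39.1000

Mean = 39.1000


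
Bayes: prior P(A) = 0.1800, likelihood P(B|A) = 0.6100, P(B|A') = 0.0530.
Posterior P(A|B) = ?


P(B) = P(B|A)*P(A) + P(B|A')*P(A')
= 0.6100*0.1800 + 0.0530*0.8200
= 0.109800 + 0.043460 = 0.153260
P(A|B) = 0.109800/0.153260 = 0.7164

P(A|B) = 0.7164


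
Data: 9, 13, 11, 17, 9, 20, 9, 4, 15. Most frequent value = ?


Frequencies: 4:1, 9:3, 11:1, 13:1, 15:1, 17:1, 20:1
Max frequency = 3
Mode = 9

Mode = 9


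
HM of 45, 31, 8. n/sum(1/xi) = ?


Sum of reciprocals = 1/45 + 1/31 + 1/8 = 0.179480
HM = 3/0.179480 = 16.7149

HM = 16.7149


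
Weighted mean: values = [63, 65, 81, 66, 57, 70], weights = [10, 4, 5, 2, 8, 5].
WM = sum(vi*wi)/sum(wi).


Numerator = 63*10 + 65*4 + 81*5 + 66*2 + 57*8 + 70*5 = 2233
Denominator = 10 + 4 + 5 + 2 + 8 + 5 = 34
WM = 2233/34 = 65.6765

WM = 65.6765


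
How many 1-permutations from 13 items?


P(13,1) = 13!/12!
= 6227020800/479001600
= 13

P(13,1) = 13


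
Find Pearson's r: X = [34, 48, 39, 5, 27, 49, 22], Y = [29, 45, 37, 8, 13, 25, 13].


Mean X = 32.0000, Mean Y = 24.2857
SD X = 14.402381, SD Y = 12.724715
Cov = 150.142857
r = 150.142857/(14.402381*12.724715) = 0.8193

r = 0.8193


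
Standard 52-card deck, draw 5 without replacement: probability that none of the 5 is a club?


P(no clubs) = (39/52) × (38/51) × (37/50) × (36/49) × (35/48)
= 0.2215

P = 0.2215


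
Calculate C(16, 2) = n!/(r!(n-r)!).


C(16,2) = 16!/(2! × 14!)
= 20922789888000/(2 × 87178291200)
= 120

C(16,2) = 120


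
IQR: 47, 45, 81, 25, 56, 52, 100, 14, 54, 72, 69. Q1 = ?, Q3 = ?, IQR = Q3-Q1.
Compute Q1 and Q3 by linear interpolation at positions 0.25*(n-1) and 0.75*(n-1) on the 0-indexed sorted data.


Sorted: 14, 25, 45, 47, 52, 54, 56, 69, 72, 81, 100
Q1 (25th %ile) = 46.0000
Q3 (75th %ile) = 70.5000
IQR = 70.5000 - 46.0000 = 24.5000

IQR = 24.5000


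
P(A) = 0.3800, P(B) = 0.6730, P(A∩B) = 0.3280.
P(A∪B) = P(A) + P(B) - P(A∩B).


P(A∪B) = 0.3800 + 0.6730 - 0.3280
= 1.0530 - 0.3280
= 0.7250

P(A∪B) = 0.7250


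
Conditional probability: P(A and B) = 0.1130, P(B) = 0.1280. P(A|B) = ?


P(A|B) = 0.1130/0.1280 = 0.8828

P(A|B) = 0.8828


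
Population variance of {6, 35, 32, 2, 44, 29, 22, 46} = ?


Mean = 27.0000
Squared deviations: 441.0000, 64.0000, 25.0000, 625.0000, 289.0000, 4.0000, 25.0000, 361.0000
Sum = 1834.0000
Variance = 1834.0000/8 = 229.2500

Variance = 229.2500


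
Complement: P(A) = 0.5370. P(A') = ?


P(not A) = 1 - 0.5370 = 0.4630

P(not A) = 0.4630


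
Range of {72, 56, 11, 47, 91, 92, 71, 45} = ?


Max = 92, Min = 11
Range = 92 - 11 = 81

Range = 81


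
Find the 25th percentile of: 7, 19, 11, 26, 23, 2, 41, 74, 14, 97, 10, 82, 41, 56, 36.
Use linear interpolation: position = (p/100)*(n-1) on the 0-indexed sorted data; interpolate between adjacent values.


Sorted: 2, 7, 10, 11, 14, 19, 23, 26, 36, 41, 41, 56, 74, 82, 97
n = 15
Index = 25/100 * 14 = 3.5000
Lower = data[3] = 11, Upper = data[4] = 14
P25 = 11 + 0.5000*(3) = 12.5000

P25 = 12.5000


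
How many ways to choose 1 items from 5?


C(5,1) = 5!/(1! × 4!)
= 120/(1 × 24)
= 5

C(5,1) = 5


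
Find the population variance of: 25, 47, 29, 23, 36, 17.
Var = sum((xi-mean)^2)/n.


Mean = 29.5000
Squared deviations: 20.2500, 306.2500, 0.2500, 42.2500, 42.2500, 156.2500
Sum = 567.5000
Variance = 567.5000/6 = 94.5833

Variance = 94.5833


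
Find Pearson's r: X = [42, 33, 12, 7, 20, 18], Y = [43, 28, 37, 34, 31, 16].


Mean X = 22.0000, Mean Y = 31.5000
SD X = 12.013881, SD Y = 8.381527
Cov = 27.000000
r = 27.000000/(12.013881*8.381527) = 0.2681

r = 0.2681


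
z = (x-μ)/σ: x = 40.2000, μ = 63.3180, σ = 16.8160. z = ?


z = (40.2000 - 63.3180)/16.8160
= -23.1180/16.8160
= -1.3748

z = -1.3748


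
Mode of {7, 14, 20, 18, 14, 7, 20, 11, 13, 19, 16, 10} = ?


Frequencies: 7:2, 10:1, 11:1, 13:1, 14:2, 16:1, 18:1, 19:1, 20:2
Max frequency = 2
Mode = 7, 14, 20

Mode = 7, 14, 20


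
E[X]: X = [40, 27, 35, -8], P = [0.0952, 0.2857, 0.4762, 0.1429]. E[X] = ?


E[X] = 40*0.0952 + 27*0.2857 + 35*0.4762 - 8*0.1429
= 3.8080 + 7.7139 + 16.6670 - 1.1432
= 27.0457

E[X] = 27.0457


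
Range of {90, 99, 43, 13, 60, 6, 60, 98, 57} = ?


Max = 99, Min = 6
Range = 99 - 6 = 93

Range = 93


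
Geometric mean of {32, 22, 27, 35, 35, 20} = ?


Product = 32 × 22 × 27 × 35 × 35 × 20 = 465696000
GM = 465696000^(1/6) = 27.8409

GM = 27.8409


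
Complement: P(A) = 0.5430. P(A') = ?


P(not A) = 1 - 0.5430 = 0.4570

P(not A) = 0.4570


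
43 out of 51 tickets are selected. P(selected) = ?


P = 43/51 = 0.8431

P = 0.8431


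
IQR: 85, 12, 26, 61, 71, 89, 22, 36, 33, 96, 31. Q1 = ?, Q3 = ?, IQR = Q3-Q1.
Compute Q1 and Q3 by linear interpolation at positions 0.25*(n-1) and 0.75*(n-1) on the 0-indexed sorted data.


Sorted: 12, 22, 26, 31, 33, 36, 61, 71, 85, 89, 96
Q1 (25th %ile) = 28.5000
Q3 (75th %ile) = 78.0000
IQR = 78.0000 - 28.5000 = 49.5000

IQR = 49.5000


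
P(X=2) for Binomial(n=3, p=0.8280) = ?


C(3,2) = 3
p^2 = 0.685584
(1-p)^1 = 0.172000
P = 3 * 0.685584 * 0.172000 = 0.3538

P(X=2) = 0.3538


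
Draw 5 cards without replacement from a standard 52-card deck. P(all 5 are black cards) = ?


P(all black cards) = (26/52) × (25/51) × (24/50) × (23/49) × (22/48)
= 0.0253

P = 0.0253


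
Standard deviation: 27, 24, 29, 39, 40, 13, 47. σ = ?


Mean = 31.2857
Variance = 113.3469
SD = sqrt(113.3469) = 10.6465

SD = 10.6465


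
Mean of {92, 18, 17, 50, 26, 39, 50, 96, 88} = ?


Sum = 92 + 18 + 17 + 50 + 26 + 39 + 50 + 96 + 88 = 476
n = 9
Mean = 476/9 = 52.8889

Mean = 52.8889


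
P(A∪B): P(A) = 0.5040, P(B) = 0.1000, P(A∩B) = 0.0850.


P(A∪B) = 0.5040 + 0.1000 - 0.0850
= 0.6040 - 0.0850
= 0.5190

P(A∪B) = 0.5190


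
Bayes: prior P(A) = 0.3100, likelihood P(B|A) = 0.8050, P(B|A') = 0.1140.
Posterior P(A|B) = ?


P(B) = P(B|A)*P(A) + P(B|A')*P(A')
= 0.8050*0.3100 + 0.1140*0.6900
= 0.249550 + 0.078660 = 0.328210
P(A|B) = 0.249550/0.328210 = 0.7603

P(A|B) = 0.7603


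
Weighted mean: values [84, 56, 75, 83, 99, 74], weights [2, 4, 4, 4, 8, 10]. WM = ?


Numerator = 84*2 + 56*4 + 75*4 + 83*4 + 99*8 + 74*10 = 2556
Denominator = 2 + 4 + 4 + 4 + 8 + 10 = 32
WM = 2556/32 = 79.8750

WM = 79.8750


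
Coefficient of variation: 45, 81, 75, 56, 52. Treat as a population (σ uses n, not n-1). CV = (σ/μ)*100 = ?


Mean = 61.8000
SD = 13.8188
CV = (13.8188/61.8000)*100 = 22.3606%

CV = 22.3606%


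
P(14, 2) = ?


P(14,2) = 14!/12!
= 87178291200/479001600
= 182

P(14,2) = 182


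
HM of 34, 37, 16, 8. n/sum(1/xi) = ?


Sum of reciprocals = 1/34 + 1/37 + 1/16 + 1/8 = 0.243939
HM = 4/0.243939 = 16.3976

HM = 16.3976


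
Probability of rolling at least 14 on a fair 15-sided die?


Favorable outcomes (roll ≥ 14): 2
Total outcomes = 15
P = 2/15 = 0.1333

P = 0.1333


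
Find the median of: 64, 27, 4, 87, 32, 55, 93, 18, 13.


Sorted: 4, 13, 18, 27, 32, 55, 64, 87, 93
n = 9 (odd)
Middle value = 32

Median = 32


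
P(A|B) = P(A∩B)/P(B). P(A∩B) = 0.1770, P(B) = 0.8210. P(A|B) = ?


P(A|B) = 0.1770/0.8210 = 0.2156

P(A|B) = 0.2156


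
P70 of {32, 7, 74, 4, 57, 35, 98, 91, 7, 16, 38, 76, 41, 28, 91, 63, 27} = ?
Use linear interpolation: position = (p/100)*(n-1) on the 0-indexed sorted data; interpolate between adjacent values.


Sorted: 4, 7, 7, 16, 27, 28, 32, 35, 38, 41, 57, 63, 74, 76, 91, 91, 98
n = 17
Index = 70/100 * 16 = 11.2000
Lower = data[11] = 63, Upper = data[12] = 74
P70 = 63 + 0.2000*(11) = 65.2000

P70 = 65.2000


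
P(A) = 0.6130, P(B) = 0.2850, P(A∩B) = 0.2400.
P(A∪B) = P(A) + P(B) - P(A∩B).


P(A∪B) = 0.6130 + 0.2850 - 0.2400
= 0.8980 - 0.2400
= 0.6580

P(A∪B) = 0.6580


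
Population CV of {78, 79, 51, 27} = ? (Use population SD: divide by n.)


Mean = 58.7500
SD = 21.4985
CV = (21.4985/58.7500)*100 = 36.5933%

CV = 36.5933%


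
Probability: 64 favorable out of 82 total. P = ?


P = 64/82 = 0.7805

P = 0.7805


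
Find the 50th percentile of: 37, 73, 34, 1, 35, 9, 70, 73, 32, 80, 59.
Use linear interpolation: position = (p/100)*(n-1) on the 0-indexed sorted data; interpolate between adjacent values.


Sorted: 1, 9, 32, 34, 35, 37, 59, 70, 73, 73, 80
n = 11
Index = 50/100 * 10 = 5.0000
Lower = data[5] = 37, Upper = data[6] = 59
P50 = 37 + 0*(22) = 37.0000

P50 = 37.0000


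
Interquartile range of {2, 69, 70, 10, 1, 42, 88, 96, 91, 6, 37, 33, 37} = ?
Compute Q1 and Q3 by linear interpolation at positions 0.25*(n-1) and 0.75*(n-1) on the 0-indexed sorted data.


Sorted: 1, 2, 6, 10, 33, 37, 37, 42, 69, 70, 88, 91, 96
Q1 (25th %ile) = 10.0000
Q3 (75th %ile) = 70.0000
IQR = 70.0000 - 10.0000 = 60.0000

IQR = 60.0000
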